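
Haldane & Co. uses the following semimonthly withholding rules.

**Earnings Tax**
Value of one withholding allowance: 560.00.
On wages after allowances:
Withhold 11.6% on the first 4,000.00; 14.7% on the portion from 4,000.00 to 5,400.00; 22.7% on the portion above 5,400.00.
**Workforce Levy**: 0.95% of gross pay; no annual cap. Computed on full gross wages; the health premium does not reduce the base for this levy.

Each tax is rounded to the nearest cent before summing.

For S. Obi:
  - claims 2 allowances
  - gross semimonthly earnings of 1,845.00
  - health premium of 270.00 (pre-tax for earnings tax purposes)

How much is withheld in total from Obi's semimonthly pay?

70.31

Earnings Tax: taxable = 1,845.00 − 270.00 − 2×560.00 = 455.00
  11.6% × 455.00 = 52.78
Workforce Levy: 0.95% × 1,845.00 = 17.53
Total: 52.78 + 17.53 = 70.31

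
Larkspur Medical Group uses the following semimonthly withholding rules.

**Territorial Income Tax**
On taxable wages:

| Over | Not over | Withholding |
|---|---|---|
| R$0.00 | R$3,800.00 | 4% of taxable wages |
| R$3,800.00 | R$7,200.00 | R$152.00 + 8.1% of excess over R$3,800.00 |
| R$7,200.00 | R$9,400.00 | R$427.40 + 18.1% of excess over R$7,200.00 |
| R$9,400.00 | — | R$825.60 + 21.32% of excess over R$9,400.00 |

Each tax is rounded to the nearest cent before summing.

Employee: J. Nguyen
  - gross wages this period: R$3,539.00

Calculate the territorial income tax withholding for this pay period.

Territorial Income Tax: taxable = R$3,539.00
  4% × R$3,539.00 = R$141.56

R$141.56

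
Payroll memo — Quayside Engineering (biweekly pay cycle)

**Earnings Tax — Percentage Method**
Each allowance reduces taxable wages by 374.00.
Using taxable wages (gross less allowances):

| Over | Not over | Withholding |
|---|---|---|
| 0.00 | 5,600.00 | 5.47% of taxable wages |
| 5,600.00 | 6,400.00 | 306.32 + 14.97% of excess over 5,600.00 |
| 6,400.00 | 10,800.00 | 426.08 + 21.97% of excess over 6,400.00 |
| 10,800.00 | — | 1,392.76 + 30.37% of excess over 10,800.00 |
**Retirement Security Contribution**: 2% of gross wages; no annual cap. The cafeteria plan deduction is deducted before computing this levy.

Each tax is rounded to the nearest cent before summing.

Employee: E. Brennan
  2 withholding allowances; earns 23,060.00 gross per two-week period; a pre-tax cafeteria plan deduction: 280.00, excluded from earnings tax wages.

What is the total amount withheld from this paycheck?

5,259.52

Earnings Tax: taxable = 23,060.00 − 280.00 − 2×374.00 = 22,032.00
  1,392.76 + 30.37% × (22,032.00 − 10,800.00) = 1,392.76 + 30.37% × 11,232.00 = 4,803.92
Retirement Security Contribution: 2% × 22,780.00 = 455.60
Total: 4,803.92 + 455.60 = 5,259.52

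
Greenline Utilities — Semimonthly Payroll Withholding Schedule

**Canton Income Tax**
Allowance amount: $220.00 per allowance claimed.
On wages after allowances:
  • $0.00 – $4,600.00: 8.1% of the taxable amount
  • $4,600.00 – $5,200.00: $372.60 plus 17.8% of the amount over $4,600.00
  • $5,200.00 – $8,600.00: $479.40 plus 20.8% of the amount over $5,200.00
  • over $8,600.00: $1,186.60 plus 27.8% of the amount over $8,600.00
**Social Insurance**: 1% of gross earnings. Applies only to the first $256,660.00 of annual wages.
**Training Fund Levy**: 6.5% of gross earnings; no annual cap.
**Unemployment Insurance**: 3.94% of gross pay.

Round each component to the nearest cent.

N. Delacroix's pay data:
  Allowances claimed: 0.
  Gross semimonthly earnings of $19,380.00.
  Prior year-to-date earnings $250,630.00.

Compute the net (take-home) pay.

Canton Income Tax: taxable = $19,380.00
  $1,186.60 + 27.8% × ($19,380.00 − $8,600.00) = $1,186.60 + 27.8% × $10,780.00 = $4,183.44
Social Insurance: cap $256,660.00 − YTD $250,630.00 = $6,030.00 subject; 1% × $6,030.00 = $60.30
Training Fund Levy: 6.5% × $19,380.00 = $1,259.70
Unemployment Insurance: 3.94% × $19,380.00 = $763.57
Total withheld: $4,183.44 + $60.30 + $1,259.70 + $763.57 = $6,267.01
Net pay: $19,380.00 − $6,267.01 = $13,112.99

$13,112.99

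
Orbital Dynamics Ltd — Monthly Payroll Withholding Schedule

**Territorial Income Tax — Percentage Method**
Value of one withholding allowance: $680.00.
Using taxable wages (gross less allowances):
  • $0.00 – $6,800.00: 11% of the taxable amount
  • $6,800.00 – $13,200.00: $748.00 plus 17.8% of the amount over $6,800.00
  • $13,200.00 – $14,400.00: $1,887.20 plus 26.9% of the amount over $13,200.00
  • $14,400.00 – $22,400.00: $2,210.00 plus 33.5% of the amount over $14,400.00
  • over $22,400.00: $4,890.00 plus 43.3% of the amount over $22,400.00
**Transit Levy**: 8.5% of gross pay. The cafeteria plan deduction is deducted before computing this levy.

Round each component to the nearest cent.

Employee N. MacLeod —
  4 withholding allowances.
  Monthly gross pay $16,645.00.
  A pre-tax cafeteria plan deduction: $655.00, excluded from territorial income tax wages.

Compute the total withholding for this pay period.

Territorial Income Tax: taxable = $16,645.00 − $655.00 − 4×$680.00 = $13,270.00
  $1,887.20 + 26.9% × ($13,270.00 − $13,200.00) = $1,887.20 + 26.9% × $70.00 = $1,906.03
Transit Levy: 8.5% × $15,990.00 = $1,359.15
Total: $1,906.03 + $1,359.15 = $3,265.18

$3,265.18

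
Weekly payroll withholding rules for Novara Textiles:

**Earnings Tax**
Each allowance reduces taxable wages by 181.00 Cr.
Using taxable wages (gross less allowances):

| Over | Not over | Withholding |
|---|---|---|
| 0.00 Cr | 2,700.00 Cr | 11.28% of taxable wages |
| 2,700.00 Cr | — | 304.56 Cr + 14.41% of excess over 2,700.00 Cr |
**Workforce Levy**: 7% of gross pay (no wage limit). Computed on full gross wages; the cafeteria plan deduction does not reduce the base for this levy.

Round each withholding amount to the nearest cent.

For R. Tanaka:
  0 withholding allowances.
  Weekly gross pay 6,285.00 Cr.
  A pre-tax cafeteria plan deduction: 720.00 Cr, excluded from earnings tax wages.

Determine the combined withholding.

Earnings Tax: taxable = 6,285.00 Cr − 720.00 Cr = 5,565.00 Cr
  304.56 Cr + 14.41% × (5,565.00 Cr − 2,700.00 Cr) = 304.56 Cr + 14.41% × 2,865.00 Cr = 717.41 Cr
Workforce Levy: 7% × 6,285.00 Cr = 439.95 Cr
Total: 717.41 Cr + 439.95 Cr = 1,157.36 Cr

1,157.36 Cr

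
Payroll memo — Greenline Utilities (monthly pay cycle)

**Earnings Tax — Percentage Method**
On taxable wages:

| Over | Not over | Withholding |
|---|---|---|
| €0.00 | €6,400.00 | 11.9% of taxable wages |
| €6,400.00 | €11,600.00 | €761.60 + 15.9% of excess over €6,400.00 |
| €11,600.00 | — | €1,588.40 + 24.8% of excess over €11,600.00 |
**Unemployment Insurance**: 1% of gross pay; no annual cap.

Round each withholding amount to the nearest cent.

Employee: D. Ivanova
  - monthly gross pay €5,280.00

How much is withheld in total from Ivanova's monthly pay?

Earnings Tax: taxable = €5,280.00
  11.9% × €5,280.00 = €628.32
Unemployment Insurance: 1% × €5,280.00 = €52.80
Total: €628.32 + €52.80 = €681.12

€681.12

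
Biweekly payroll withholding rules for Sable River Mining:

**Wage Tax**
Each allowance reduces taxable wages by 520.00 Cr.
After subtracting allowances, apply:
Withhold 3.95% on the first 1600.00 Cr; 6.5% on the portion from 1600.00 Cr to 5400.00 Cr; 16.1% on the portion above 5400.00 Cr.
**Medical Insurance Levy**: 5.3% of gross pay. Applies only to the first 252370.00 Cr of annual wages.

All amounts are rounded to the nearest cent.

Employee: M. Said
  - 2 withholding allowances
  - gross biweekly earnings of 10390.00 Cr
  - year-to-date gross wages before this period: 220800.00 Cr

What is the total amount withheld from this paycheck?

1496.82 Cr

Wage Tax: taxable = 10390.00 Cr − 2×520.00 Cr = 9350.00 Cr
  310.20 Cr + 16.1% × (9350.00 Cr − 5400.00 Cr) = 310.20 Cr + 16.1% × 3950.00 Cr = 946.15 Cr
Medical Insurance Levy: 5.3% × 10390.00 Cr = 550.67 Cr
Total: 946.15 Cr + 550.67 Cr = 1496.82 Cr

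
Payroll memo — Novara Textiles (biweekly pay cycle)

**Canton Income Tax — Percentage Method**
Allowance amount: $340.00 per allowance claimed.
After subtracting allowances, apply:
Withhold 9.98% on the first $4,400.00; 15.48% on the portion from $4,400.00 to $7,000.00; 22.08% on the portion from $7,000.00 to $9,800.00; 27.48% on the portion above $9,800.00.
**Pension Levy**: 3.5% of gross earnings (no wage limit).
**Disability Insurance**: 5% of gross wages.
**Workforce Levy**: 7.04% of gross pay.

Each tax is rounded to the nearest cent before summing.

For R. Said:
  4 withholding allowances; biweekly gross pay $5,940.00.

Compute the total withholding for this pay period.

$1,390.06

Canton Income Tax: taxable = $5,940.00 − 4×$340.00 = $4,580.00
  $439.12 + 15.48% × ($4,580.00 − $4,400.00) = $439.12 + 15.48% × $180.00 = $466.98
Pension Levy: 3.5% × $5,940.00 = $207.90
Disability Insurance: 5% × $5,940.00 = $297.00
Workforce Levy: 7.04% × $5,940.00 = $418.18
Total: $466.98 + $207.90 + $297.00 + $418.18 = $1,390.06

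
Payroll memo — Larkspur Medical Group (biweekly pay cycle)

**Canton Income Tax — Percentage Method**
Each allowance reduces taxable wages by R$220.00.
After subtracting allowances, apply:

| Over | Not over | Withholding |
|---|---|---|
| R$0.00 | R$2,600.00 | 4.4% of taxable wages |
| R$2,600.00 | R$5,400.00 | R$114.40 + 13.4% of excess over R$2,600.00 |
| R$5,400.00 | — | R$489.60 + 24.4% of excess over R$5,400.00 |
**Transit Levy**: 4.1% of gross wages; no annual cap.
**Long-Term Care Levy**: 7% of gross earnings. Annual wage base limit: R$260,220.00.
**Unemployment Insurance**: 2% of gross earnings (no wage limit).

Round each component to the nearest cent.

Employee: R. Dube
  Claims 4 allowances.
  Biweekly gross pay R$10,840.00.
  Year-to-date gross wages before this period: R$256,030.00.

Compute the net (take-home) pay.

Canton Income Tax: taxable = R$10,840.00 − 4×R$220.00 = R$9,960.00
  R$489.60 + 24.4% × (R$9,960.00 − R$5,400.00) = R$489.60 + 24.4% × R$4,560.00 = R$1,602.24
Transit Levy: 4.1% × R$10,840.00 = R$444.44
Long-Term Care Levy: cap R$260,220.00 − YTD R$256,030.00 = R$4,190.00 subject; 7% × R$4,190.00 = R$293.30
Unemployment Insurance: 2% × R$10,840.00 = R$216.80
Total withheld: R$1,602.24 + R$444.44 + R$293.30 + R$216.80 = R$2,556.78
Net pay: R$10,840.00 − R$2,556.78 = R$8,283.22

R$8,283.22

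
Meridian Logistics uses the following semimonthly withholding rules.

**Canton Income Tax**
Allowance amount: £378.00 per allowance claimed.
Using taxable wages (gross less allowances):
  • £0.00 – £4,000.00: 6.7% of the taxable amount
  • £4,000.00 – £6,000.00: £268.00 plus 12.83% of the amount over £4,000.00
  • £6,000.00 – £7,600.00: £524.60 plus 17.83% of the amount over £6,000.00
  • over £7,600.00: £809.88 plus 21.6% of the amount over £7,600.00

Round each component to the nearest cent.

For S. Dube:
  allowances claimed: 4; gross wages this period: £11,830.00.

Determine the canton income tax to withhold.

Canton Income Tax: taxable = £11,830.00 − 4×£378.00 = £10,318.00
  £809.88 + 21.6% × (£10,318.00 − £7,600.00) = £809.88 + 21.6% × £2,718.00 = £1,396.97

£1,396.97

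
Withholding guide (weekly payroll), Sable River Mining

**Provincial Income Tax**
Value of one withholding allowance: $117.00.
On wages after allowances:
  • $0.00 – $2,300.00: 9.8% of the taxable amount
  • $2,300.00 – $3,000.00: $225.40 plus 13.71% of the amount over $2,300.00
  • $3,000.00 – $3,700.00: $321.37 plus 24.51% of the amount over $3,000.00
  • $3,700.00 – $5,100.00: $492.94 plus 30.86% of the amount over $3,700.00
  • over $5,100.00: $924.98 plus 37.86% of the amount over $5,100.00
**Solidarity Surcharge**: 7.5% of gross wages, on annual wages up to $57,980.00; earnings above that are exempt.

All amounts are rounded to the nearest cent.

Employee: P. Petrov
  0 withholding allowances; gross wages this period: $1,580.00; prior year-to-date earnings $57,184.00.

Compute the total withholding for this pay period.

$214.54

Provincial Income Tax: taxable = $1,580.00
  9.8% × $1,580.00 = $154.84
Solidarity Surcharge: cap $57,980.00 − YTD $57,184.00 = $796.00 subject; 7.5% × $796.00 = $59.70
Total: $154.84 + $59.70 = $214.54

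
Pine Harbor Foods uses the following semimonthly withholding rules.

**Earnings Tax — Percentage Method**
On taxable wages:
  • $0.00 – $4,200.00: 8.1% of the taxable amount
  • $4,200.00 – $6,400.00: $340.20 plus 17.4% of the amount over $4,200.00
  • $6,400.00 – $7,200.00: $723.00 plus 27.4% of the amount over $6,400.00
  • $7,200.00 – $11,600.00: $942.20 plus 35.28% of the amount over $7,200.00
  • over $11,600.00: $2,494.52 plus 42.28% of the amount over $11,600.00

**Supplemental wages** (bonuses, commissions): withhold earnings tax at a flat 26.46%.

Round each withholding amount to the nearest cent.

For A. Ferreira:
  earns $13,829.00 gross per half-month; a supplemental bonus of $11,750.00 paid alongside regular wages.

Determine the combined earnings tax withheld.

Earnings Tax: taxable = $13,829.00
  $2,494.52 + 42.28% × ($13,829.00 − $11,600.00) = $2,494.52 + 42.28% × $2,229.00 = $3,436.94
Supplemental (26.46% flat on bonus): 26.46% × $11,750.00 = $3,109.05
Total earnings tax: $3,436.94 + $3,109.05 = $6,545.99

$6,545.99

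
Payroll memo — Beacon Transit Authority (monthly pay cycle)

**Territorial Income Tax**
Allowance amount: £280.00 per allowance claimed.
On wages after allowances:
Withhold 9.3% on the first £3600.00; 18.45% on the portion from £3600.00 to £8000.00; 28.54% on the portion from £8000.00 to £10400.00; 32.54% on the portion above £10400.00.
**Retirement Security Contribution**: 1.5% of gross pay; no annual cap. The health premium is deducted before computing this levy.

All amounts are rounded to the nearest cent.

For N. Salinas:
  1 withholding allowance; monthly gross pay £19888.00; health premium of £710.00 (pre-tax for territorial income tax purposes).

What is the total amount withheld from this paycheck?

£4884.48

Territorial Income Tax: taxable = £19888.00 − £710.00 − 1×£280.00 = £18898.00
  £1831.56 + 32.54% × (£18898.00 − £10400.00) = £1831.56 + 32.54% × £8498.00 = £4596.81
Retirement Security Contribution: 1.5% × £19178.00 = £287.67
Total: £4596.81 + £287.67 = £4884.48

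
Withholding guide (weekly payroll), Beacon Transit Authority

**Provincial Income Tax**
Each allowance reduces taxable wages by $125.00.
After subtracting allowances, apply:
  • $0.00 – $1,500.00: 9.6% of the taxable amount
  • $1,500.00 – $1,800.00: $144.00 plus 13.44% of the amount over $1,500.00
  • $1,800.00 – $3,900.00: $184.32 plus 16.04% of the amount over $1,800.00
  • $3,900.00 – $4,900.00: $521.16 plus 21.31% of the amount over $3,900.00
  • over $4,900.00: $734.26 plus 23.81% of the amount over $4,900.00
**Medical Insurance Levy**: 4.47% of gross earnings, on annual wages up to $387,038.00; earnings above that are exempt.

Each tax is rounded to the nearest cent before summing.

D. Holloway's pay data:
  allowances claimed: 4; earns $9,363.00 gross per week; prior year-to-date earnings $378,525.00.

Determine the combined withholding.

$2,058.38

Provincial Income Tax: taxable = $9,363.00 − 4×$125.00 = $8,863.00
  $734.26 + 23.81% × ($8,863.00 − $4,900.00) = $734.26 + 23.81% × $3,963.00 = $1,677.85
Medical Insurance Levy: cap $387,038.00 − YTD $378,525.00 = $8,513.00 subject; 4.47% × $8,513.00 = $380.53
Total: $1,677.85 + $380.53 = $2,058.38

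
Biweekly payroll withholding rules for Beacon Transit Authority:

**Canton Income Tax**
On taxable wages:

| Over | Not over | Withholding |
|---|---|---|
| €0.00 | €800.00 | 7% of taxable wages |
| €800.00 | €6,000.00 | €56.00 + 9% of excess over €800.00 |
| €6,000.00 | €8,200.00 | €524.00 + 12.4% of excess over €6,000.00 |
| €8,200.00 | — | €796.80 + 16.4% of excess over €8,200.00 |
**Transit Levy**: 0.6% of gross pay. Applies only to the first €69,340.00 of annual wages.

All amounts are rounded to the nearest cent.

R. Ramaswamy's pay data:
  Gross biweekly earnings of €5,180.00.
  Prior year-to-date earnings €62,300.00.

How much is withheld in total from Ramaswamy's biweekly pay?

Canton Income Tax: taxable = €5,180.00
  €56.00 + 9% × (€5,180.00 − €800.00) = €56.00 + 9% × €4,380.00 = €450.20
Transit Levy: 0.6% × €5,180.00 = €31.08
Total: €450.20 + €31.08 = €481.28

€481.28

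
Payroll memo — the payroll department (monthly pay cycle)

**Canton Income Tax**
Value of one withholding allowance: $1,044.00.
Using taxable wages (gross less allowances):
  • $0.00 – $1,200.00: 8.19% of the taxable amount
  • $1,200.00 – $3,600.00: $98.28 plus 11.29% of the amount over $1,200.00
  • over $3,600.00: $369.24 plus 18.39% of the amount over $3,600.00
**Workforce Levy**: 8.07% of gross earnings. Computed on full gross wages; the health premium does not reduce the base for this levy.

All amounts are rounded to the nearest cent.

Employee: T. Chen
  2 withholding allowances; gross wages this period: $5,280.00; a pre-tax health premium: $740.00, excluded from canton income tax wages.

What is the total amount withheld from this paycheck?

$665.73

Canton Income Tax: taxable = $5,280.00 − $740.00 − 2×$1,044.00 = $2,452.00
  $98.28 + 11.29% × ($2,452.00 − $1,200.00) = $98.28 + 11.29% × $1,252.00 = $239.63
Workforce Levy: 8.07% × $5,280.00 = $426.10
Total: $239.63 + $426.10 = $665.73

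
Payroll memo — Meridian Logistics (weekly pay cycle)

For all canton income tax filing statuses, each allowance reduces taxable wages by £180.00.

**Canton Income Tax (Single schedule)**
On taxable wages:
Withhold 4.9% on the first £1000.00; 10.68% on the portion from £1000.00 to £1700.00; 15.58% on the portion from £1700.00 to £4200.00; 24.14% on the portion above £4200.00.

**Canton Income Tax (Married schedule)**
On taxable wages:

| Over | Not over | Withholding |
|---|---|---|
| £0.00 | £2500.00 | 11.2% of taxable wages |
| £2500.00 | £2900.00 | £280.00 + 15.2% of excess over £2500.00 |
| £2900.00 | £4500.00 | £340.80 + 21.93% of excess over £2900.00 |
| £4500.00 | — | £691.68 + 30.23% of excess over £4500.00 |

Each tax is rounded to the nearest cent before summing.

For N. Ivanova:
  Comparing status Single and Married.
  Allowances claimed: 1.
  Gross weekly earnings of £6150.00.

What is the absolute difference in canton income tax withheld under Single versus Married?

Canton Income Tax (Single): taxable = £6150.00 − 1×£180.00 = £5970.00
  £513.26 + 24.14% × (£5970.00 − £4200.00) = £513.26 + 24.14% × £1770.00 = £940.54
Canton Income Tax (Married): taxable = £6150.00 − 1×£180.00 = £5970.00
  £691.68 + 30.23% × (£5970.00 − £4500.00) = £691.68 + 30.23% × £1470.00 = £1136.06
Difference: |£940.54 − £1136.06| = £195.52 (higher under Married)

£195.52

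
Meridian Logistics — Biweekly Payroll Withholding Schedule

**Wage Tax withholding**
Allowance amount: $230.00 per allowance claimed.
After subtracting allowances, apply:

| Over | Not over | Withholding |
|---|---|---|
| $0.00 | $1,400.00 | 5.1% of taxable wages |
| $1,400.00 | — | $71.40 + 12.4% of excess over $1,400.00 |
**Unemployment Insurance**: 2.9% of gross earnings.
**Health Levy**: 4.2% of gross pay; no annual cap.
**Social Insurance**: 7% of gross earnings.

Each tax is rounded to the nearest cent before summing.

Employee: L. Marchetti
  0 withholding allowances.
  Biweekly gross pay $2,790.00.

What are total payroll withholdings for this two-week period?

$637.15

Wage Tax: taxable = $2,790.00
  $71.40 + 12.4% × ($2,790.00 − $1,400.00) = $71.40 + 12.4% × $1,390.00 = $243.76
Unemployment Insurance: 2.9% × $2,790.00 = $80.91
Health Levy: 4.2% × $2,790.00 = $117.18
Social Insurance: 7% × $2,790.00 = $195.30
Total: $243.76 + $80.91 + $117.18 + $195.30 = $637.15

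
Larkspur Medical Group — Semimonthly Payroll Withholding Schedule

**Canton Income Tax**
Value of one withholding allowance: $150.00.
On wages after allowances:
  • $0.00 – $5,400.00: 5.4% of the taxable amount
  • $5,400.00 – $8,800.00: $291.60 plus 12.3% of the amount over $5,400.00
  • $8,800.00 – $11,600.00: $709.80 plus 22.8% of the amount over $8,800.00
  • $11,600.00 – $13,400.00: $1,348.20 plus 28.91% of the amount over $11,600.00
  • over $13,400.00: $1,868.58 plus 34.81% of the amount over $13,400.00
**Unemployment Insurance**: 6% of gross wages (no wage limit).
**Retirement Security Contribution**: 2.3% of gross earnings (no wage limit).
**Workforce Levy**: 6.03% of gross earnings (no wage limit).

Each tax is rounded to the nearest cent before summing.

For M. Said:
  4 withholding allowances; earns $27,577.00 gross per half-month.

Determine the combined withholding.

$10,546.51

Canton Income Tax: taxable = $27,577.00 − 4×$150.00 = $26,977.00
  $1,868.58 + 34.81% × ($26,977.00 − $13,400.00) = $1,868.58 + 34.81% × $13,577.00 = $6,594.73
Unemployment Insurance: 6% × $27,577.00 = $1,654.62
Retirement Security Contribution: 2.3% × $27,577.00 = $634.27
Workforce Levy: 6.03% × $27,577.00 = $1,662.89
Total: $6,594.73 + $1,654.62 + $634.27 + $1,662.89 = $10,546.51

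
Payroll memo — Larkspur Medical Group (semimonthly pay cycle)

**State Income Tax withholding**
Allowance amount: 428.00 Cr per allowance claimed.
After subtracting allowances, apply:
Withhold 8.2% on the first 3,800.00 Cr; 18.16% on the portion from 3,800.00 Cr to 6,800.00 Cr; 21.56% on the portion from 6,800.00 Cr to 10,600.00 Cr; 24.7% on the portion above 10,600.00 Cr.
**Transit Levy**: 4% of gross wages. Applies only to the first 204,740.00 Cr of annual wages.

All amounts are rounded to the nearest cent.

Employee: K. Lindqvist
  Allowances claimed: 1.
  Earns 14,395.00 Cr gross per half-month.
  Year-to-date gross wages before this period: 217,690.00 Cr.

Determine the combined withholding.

State Income Tax: taxable = 14,395.00 Cr − 1×428.00 Cr = 13,967.00 Cr
  1,675.68 Cr + 24.7% × (13,967.00 Cr − 10,600.00 Cr) = 1,675.68 Cr + 24.7% × 3,367.00 Cr = 2,507.33 Cr
Transit Levy: YTD 217,690.00 Cr ≥ cap 204,740.00 Cr → 0.00 Cr
Total: 2,507.33 Cr + 0.00 Cr = 2,507.33 Cr

2,507.33 Cr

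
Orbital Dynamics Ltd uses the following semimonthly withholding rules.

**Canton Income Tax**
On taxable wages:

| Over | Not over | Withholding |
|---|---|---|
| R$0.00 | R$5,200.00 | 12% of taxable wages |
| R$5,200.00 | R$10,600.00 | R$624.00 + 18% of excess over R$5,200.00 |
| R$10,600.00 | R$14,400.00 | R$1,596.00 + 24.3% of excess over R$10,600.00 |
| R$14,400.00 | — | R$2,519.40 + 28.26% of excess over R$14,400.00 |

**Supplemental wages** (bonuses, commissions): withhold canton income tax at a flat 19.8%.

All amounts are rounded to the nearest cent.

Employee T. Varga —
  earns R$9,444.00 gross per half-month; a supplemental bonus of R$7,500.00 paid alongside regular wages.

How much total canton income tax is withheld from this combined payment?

Canton Income Tax: taxable = R$9,444.00
  R$624.00 + 18% × (R$9,444.00 − R$5,200.00) = R$624.00 + 18% × R$4,244.00 = R$1,387.92
Supplemental (19.8% flat on bonus): 19.8% × R$7,500.00 = R$1,485.00
Total canton income tax: R$1,387.92 + R$1,485.00 = R$2,872.92

R$2,872.92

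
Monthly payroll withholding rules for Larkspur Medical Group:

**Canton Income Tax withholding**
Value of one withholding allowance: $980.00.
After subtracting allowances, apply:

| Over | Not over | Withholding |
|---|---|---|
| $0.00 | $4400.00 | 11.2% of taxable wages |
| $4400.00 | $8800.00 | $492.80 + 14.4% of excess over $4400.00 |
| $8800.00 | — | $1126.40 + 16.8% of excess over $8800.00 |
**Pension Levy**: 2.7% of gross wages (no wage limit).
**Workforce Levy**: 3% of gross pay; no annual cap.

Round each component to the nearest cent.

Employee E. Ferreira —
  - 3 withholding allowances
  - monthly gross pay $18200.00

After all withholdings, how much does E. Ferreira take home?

Canton Income Tax: taxable = $18200.00 − 3×$980.00 = $15260.00
  $1126.40 + 16.8% × ($15260.00 − $8800.00) = $1126.40 + 16.8% × $6460.00 = $2211.68
Pension Levy: 2.7% × $18200.00 = $491.40
Workforce Levy: 3% × $18200.00 = $546.00
Total withheld: $2211.68 + $491.40 + $546.00 = $3249.08
Net pay: $18200.00 − $3249.08 = $14950.92

$14950.92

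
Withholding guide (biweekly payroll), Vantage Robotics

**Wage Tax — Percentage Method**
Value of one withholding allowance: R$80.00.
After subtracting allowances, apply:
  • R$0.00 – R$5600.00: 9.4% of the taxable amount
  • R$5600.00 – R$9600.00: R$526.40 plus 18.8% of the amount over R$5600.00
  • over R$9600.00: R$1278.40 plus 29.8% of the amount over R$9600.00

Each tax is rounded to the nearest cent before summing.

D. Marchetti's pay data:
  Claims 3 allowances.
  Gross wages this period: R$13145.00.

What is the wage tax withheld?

R$2263.29

Wage Tax: taxable = R$13145.00 − 3×R$80.00 = R$12905.00
  R$1278.40 + 29.8% × (R$12905.00 − R$9600.00) = R$1278.40 + 29.8% × R$3305.00 = R$2263.29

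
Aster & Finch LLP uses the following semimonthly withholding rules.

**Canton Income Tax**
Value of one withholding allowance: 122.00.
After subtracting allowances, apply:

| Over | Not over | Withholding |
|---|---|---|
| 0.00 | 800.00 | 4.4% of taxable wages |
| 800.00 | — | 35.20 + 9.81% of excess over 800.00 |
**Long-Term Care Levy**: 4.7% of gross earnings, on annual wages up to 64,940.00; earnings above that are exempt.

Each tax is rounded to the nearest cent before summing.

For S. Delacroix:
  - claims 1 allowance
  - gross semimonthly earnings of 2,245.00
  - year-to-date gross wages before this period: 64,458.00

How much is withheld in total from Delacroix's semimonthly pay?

Canton Income Tax: taxable = 2,245.00 − 1×122.00 = 2,123.00
  35.20 + 9.81% × (2,123.00 − 800.00) = 35.20 + 9.81% × 1,323.00 = 164.99
Long-Term Care Levy: cap 64,940.00 − YTD 64,458.00 = 482.00 subject; 4.7% × 482.00 = 22.65
Total: 164.99 + 22.65 = 187.64

187.64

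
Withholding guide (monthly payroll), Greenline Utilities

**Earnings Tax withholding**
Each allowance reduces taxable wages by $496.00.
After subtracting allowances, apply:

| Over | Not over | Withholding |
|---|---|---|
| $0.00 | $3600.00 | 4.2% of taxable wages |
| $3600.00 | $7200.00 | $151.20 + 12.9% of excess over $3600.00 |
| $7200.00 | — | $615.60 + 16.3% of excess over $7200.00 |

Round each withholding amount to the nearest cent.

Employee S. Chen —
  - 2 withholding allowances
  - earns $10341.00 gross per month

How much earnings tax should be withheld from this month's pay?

$965.89

Earnings Tax: taxable = $10341.00 − 2×$496.00 = $9349.00
  $615.60 + 16.3% × ($9349.00 − $7200.00) = $615.60 + 16.3% × $2149.00 = $965.89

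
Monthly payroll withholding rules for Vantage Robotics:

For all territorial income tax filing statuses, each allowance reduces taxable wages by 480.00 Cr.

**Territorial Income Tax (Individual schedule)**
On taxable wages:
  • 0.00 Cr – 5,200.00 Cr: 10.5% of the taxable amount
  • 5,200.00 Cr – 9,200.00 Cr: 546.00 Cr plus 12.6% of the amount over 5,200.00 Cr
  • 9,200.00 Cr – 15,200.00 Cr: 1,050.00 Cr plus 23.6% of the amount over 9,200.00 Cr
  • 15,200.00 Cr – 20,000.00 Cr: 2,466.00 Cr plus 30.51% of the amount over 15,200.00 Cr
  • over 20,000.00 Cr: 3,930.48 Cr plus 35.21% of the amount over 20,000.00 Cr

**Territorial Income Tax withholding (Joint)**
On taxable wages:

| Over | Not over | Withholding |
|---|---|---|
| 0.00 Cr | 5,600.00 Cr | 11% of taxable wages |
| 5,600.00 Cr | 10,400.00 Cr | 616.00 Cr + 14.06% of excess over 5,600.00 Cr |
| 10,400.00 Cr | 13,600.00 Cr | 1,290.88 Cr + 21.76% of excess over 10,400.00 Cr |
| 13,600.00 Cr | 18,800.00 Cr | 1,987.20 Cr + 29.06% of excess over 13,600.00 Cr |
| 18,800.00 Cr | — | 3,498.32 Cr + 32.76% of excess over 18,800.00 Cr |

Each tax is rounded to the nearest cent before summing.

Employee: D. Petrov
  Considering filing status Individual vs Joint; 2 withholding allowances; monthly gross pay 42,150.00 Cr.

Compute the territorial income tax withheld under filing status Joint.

Territorial Income Tax (Joint): taxable = 42,150.00 Cr − 2×480.00 Cr = 41,190.00 Cr
  3,498.32 Cr + 32.76% × (41,190.00 Cr − 18,800.00 Cr) = 3,498.32 Cr + 32.76% × 22,390.00 Cr = 10,833.28 Cr

10,833.28 Cr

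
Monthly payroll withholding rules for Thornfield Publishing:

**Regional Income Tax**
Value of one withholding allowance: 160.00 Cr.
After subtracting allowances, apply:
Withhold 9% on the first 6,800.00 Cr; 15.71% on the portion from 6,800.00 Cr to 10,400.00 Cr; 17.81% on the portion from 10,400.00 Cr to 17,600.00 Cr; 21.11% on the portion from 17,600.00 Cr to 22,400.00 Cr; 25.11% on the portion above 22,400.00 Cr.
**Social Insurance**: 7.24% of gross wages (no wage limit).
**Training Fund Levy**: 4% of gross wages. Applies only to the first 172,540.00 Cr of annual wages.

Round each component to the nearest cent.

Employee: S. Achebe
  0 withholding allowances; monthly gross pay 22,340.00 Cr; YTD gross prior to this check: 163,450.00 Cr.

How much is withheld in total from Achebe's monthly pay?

Regional Income Tax: taxable = 22,340.00 Cr
  2,459.88 Cr + 21.11% × (22,340.00 Cr − 17,600.00 Cr) = 2,459.88 Cr + 21.11% × 4,740.00 Cr = 3,460.49 Cr
Social Insurance: 7.24% × 22,340.00 Cr = 1,617.42 Cr
Training Fund Levy: cap 172,540.00 Cr − YTD 163,450.00 Cr = 9,090.00 Cr subject; 4% × 9,090.00 Cr = 363.60 Cr
Total: 3,460.49 Cr + 1,617.42 Cr + 363.60 Cr = 5,441.51 Cr

5,441.51 Cr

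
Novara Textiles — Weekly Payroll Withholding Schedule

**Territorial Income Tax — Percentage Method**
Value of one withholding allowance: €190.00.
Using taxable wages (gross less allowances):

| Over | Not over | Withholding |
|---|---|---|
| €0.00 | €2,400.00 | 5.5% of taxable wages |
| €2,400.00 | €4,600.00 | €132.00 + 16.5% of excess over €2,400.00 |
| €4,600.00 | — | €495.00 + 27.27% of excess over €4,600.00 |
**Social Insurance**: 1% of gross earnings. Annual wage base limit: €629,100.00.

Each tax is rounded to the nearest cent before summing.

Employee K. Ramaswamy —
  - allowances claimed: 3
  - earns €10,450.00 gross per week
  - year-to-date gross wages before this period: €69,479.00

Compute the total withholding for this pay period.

Territorial Income Tax: taxable = €10,450.00 − 3×€190.00 = €9,880.00
  €495.00 + 27.27% × (€9,880.00 − €4,600.00) = €495.00 + 27.27% × €5,280.00 = €1,934.86
Social Insurance: 1% × €10,450.00 = €104.50
Total: €1,934.86 + €104.50 = €2,039.36

€2,039.36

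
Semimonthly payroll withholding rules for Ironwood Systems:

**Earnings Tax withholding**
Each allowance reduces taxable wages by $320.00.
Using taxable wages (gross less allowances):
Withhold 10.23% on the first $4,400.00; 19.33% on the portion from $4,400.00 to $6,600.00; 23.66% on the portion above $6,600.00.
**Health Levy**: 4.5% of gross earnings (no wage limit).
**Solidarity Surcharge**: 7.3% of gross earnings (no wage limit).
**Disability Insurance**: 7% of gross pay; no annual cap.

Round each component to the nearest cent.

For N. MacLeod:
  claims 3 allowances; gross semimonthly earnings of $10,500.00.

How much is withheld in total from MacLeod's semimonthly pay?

$3,544.98

Earnings Tax: taxable = $10,500.00 − 3×$320.00 = $9,540.00
  $875.38 + 23.66% × ($9,540.00 − $6,600.00) = $875.38 + 23.66% × $2,940.00 = $1,570.98
Health Levy: 4.5% × $10,500.00 = $472.50
Solidarity Surcharge: 7.3% × $10,500.00 = $766.50
Disability Insurance: 7% × $10,500.00 = $735.00
Total: $1,570.98 + $472.50 + $766.50 + $735.00 = $3,544.98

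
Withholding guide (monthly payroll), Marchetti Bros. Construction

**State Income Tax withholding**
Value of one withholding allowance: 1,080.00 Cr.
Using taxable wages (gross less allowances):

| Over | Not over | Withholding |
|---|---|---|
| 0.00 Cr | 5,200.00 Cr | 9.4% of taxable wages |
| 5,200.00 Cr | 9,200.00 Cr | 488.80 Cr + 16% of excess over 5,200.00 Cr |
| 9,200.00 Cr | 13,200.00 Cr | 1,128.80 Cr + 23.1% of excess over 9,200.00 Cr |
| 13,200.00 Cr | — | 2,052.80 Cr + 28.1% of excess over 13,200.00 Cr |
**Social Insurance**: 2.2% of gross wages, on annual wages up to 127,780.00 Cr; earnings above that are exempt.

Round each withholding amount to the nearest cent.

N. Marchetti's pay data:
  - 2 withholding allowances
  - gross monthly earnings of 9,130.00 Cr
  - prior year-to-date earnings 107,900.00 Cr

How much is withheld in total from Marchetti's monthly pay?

State Income Tax: taxable = 9,130.00 Cr − 2×1,080.00 Cr = 6,970.00 Cr
  488.80 Cr + 16% × (6,970.00 Cr − 5,200.00 Cr) = 488.80 Cr + 16% × 1,770.00 Cr = 772.00 Cr
Social Insurance: 2.2% × 9,130.00 Cr = 200.86 Cr
Total: 772.00 Cr + 200.86 Cr = 972.86 Cr

972.86 Cr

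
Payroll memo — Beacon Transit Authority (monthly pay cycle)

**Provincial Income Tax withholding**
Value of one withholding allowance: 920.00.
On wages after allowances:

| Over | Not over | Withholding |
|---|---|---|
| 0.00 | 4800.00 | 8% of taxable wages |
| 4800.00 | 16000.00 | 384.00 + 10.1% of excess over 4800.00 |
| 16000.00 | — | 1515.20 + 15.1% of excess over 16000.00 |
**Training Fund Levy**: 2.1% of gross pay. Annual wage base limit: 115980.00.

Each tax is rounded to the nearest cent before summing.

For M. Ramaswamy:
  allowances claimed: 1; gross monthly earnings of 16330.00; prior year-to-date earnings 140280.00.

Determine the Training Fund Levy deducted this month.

Training Fund Levy: YTD 140280.00 ≥ cap 115980.00 → 0.00

0.00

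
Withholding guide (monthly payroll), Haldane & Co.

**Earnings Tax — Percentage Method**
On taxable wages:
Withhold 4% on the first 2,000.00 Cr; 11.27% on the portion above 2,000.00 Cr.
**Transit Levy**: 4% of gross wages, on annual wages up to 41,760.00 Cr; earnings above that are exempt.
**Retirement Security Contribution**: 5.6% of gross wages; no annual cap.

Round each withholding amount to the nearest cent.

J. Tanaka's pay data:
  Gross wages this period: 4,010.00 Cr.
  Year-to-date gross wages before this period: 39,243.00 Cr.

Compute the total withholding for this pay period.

Earnings Tax: taxable = 4,010.00 Cr
  80.00 Cr + 11.27% × (4,010.00 Cr − 2,000.00 Cr) = 80.00 Cr + 11.27% × 2,010.00 Cr = 306.53 Cr
Transit Levy: cap 41,760.00 Cr − YTD 39,243.00 Cr = 2,517.00 Cr subject; 4% × 2,517.00 Cr = 100.68 Cr
Retirement Security Contribution: 5.6% × 4,010.00 Cr = 224.56 Cr
Total: 306.53 Cr + 100.68 Cr + 224.56 Cr = 631.77 Cr

631.77 Cr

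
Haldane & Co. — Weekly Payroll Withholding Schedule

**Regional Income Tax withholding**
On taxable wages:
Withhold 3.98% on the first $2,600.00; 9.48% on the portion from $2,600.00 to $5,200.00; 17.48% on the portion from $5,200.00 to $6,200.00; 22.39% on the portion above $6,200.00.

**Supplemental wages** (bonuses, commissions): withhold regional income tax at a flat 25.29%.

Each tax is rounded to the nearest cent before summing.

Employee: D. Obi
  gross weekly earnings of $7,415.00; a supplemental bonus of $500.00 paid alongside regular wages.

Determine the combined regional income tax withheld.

$923.25

Regional Income Tax: taxable = $7,415.00
  $524.76 + 22.39% × ($7,415.00 − $6,200.00) = $524.76 + 22.39% × $1,215.00 = $796.80
Supplemental (25.29% flat on bonus): 25.29% × $500.00 = $126.45
Total regional income tax: $796.80 + $126.45 = $923.25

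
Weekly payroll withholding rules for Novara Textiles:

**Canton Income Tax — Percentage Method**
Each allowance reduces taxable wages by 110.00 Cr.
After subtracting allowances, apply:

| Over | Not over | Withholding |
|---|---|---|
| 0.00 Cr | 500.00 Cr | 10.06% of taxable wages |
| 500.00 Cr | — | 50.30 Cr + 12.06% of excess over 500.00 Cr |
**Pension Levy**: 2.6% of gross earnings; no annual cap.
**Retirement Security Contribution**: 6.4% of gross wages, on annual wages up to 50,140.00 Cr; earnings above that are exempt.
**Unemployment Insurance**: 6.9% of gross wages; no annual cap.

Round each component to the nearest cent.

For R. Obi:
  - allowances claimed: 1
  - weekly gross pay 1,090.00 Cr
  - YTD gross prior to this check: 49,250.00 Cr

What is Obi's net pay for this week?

Canton Income Tax: taxable = 1,090.00 Cr − 1×110.00 Cr = 980.00 Cr
  50.30 Cr + 12.06% × (980.00 Cr − 500.00 Cr) = 50.30 Cr + 12.06% × 480.00 Cr = 108.19 Cr
Pension Levy: 2.6% × 1,090.00 Cr = 28.34 Cr
Retirement Security Contribution: cap 50,140.00 Cr − YTD 49,250.00 Cr = 890.00 Cr subject; 6.4% × 890.00 Cr = 56.96 Cr
Unemployment Insurance: 6.9% × 1,090.00 Cr = 75.21 Cr
Total withheld: 108.19 Cr + 28.34 Cr + 56.96 Cr + 75.21 Cr = 268.70 Cr
Net pay: 1,090.00 Cr − 268.70 Cr = 821.30 Cr

821.30 Cr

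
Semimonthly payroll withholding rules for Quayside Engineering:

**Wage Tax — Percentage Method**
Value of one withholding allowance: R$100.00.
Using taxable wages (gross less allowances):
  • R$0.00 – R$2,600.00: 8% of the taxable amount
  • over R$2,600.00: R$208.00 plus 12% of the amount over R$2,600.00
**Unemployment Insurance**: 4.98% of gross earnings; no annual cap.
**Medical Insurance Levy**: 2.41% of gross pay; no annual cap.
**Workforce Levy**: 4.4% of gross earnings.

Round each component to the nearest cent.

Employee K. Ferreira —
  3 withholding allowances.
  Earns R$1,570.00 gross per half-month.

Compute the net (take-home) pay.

Wage Tax: taxable = R$1,570.00 − 3×R$100.00 = R$1,270.00
  8% × R$1,270.00 = R$101.60
Unemployment Insurance: 4.98% × R$1,570.00 = R$78.19
Medical Insurance Levy: 2.41% × R$1,570.00 = R$37.84
Workforce Levy: 4.4% × R$1,570.00 = R$69.08
Total withheld: R$101.60 + R$78.19 + R$37.84 + R$69.08 = R$286.71
Net pay: R$1,570.00 − R$286.71 = R$1,283.29

R$1,283.29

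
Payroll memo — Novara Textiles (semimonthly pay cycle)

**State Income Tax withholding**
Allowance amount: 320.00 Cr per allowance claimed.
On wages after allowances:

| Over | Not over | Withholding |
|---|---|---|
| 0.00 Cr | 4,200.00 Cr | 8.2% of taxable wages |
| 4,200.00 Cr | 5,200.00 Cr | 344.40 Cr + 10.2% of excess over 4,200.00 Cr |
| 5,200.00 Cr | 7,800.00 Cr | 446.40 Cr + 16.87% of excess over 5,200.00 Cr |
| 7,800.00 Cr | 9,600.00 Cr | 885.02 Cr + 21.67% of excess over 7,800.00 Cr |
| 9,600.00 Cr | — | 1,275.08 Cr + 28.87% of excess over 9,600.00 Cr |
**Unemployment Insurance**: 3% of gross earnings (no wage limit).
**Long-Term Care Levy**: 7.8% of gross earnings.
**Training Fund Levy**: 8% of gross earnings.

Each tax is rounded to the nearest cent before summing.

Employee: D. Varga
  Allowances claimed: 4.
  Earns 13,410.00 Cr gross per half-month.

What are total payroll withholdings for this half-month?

4,526.57 Cr

State Income Tax: taxable = 13,410.00 Cr − 4×320.00 Cr = 12,130.00 Cr
  1,275.08 Cr + 28.87% × (12,130.00 Cr − 9,600.00 Cr) = 1,275.08 Cr + 28.87% × 2,530.00 Cr = 2,005.49 Cr
Unemployment Insurance: 3% × 13,410.00 Cr = 402.30 Cr
Long-Term Care Levy: 7.8% × 13,410.00 Cr = 1,045.98 Cr
Training Fund Levy: 8% × 13,410.00 Cr = 1,072.80 Cr
Total: 2,005.49 Cr + 402.30 Cr + 1,045.98 Cr + 1,072.80 Cr = 4,526.57 Cr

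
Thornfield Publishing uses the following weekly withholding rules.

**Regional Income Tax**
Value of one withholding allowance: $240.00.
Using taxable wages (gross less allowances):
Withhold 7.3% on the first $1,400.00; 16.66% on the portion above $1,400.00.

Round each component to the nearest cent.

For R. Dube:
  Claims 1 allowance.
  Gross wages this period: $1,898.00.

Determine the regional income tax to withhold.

$145.18

Regional Income Tax: taxable = $1,898.00 − 1×$240.00 = $1,658.00
  $102.20 + 16.66% × ($1,658.00 − $1,400.00) = $102.20 + 16.66% × $258.00 = $145.18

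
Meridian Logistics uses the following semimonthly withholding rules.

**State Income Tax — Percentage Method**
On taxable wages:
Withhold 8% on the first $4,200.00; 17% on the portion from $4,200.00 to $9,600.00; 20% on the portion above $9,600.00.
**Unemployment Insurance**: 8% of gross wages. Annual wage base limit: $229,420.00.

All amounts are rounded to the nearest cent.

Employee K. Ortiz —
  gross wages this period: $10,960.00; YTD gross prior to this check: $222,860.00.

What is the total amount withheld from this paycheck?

State Income Tax: taxable = $10,960.00
  $1,254.00 + 20% × ($10,960.00 − $9,600.00) = $1,254.00 + 20% × $1,360.00 = $1,526.00
Unemployment Insurance: cap $229,420.00 − YTD $222,860.00 = $6,560.00 subject; 8% × $6,560.00 = $524.80
Total: $1,526.00 + $524.80 = $2,050.80

$2,050.80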